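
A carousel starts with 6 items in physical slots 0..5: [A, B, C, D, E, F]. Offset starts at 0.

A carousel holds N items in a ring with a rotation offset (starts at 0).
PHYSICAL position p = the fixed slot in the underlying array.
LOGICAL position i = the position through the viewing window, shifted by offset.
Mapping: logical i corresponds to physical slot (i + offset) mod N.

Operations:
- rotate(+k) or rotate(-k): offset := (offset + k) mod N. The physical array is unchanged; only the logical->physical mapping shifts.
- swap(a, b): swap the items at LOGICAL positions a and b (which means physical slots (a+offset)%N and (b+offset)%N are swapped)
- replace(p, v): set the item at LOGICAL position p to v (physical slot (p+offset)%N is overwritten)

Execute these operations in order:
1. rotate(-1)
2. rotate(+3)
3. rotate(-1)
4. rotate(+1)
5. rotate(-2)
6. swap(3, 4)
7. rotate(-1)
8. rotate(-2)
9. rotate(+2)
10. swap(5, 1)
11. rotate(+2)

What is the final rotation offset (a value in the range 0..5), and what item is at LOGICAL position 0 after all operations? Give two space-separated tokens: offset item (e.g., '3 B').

Answer: 1 B

Derivation:
After op 1 (rotate(-1)): offset=5, physical=[A,B,C,D,E,F], logical=[F,A,B,C,D,E]
After op 2 (rotate(+3)): offset=2, physical=[A,B,C,D,E,F], logical=[C,D,E,F,A,B]
After op 3 (rotate(-1)): offset=1, physical=[A,B,C,D,E,F], logical=[B,C,D,E,F,A]
After op 4 (rotate(+1)): offset=2, physical=[A,B,C,D,E,F], logical=[C,D,E,F,A,B]
After op 5 (rotate(-2)): offset=0, physical=[A,B,C,D,E,F], logical=[A,B,C,D,E,F]
After op 6 (swap(3, 4)): offset=0, physical=[A,B,C,E,D,F], logical=[A,B,C,E,D,F]
After op 7 (rotate(-1)): offset=5, physical=[A,B,C,E,D,F], logical=[F,A,B,C,E,D]
After op 8 (rotate(-2)): offset=3, physical=[A,B,C,E,D,F], logical=[E,D,F,A,B,C]
After op 9 (rotate(+2)): offset=5, physical=[A,B,C,E,D,F], logical=[F,A,B,C,E,D]
After op 10 (swap(5, 1)): offset=5, physical=[D,B,C,E,A,F], logical=[F,D,B,C,E,A]
After op 11 (rotate(+2)): offset=1, physical=[D,B,C,E,A,F], logical=[B,C,E,A,F,D]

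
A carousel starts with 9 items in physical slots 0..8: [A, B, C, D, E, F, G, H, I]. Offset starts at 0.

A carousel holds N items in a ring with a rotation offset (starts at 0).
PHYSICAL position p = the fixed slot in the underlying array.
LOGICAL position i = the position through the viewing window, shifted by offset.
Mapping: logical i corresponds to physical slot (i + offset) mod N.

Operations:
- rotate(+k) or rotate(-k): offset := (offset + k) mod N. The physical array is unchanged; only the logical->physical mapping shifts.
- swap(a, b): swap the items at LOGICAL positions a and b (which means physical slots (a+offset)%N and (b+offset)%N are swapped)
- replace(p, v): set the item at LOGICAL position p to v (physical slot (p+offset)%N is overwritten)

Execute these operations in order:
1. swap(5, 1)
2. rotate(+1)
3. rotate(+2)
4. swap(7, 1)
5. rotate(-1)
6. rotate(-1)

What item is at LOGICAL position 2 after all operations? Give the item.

Answer: D

Derivation:
After op 1 (swap(5, 1)): offset=0, physical=[A,F,C,D,E,B,G,H,I], logical=[A,F,C,D,E,B,G,H,I]
After op 2 (rotate(+1)): offset=1, physical=[A,F,C,D,E,B,G,H,I], logical=[F,C,D,E,B,G,H,I,A]
After op 3 (rotate(+2)): offset=3, physical=[A,F,C,D,E,B,G,H,I], logical=[D,E,B,G,H,I,A,F,C]
After op 4 (swap(7, 1)): offset=3, physical=[A,E,C,D,F,B,G,H,I], logical=[D,F,B,G,H,I,A,E,C]
After op 5 (rotate(-1)): offset=2, physical=[A,E,C,D,F,B,G,H,I], logical=[C,D,F,B,G,H,I,A,E]
After op 6 (rotate(-1)): offset=1, physical=[A,E,C,D,F,B,G,H,I], logical=[E,C,D,F,B,G,H,I,A]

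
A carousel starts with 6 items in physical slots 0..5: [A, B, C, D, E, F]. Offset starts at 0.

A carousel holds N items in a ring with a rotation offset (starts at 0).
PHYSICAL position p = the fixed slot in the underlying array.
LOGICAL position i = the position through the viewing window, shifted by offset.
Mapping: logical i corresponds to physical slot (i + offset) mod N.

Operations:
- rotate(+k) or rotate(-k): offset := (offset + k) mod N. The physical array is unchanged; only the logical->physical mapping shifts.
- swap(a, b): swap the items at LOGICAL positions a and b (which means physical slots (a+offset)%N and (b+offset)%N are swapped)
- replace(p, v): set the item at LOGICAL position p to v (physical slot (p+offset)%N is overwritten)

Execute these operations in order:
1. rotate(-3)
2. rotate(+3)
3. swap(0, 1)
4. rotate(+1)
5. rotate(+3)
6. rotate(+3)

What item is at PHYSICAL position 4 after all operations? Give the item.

Answer: E

Derivation:
After op 1 (rotate(-3)): offset=3, physical=[A,B,C,D,E,F], logical=[D,E,F,A,B,C]
After op 2 (rotate(+3)): offset=0, physical=[A,B,C,D,E,F], logical=[A,B,C,D,E,F]
After op 3 (swap(0, 1)): offset=0, physical=[B,A,C,D,E,F], logical=[B,A,C,D,E,F]
After op 4 (rotate(+1)): offset=1, physical=[B,A,C,D,E,F], logical=[A,C,D,E,F,B]
After op 5 (rotate(+3)): offset=4, physical=[B,A,C,D,E,F], logical=[E,F,B,A,C,D]
After op 6 (rotate(+3)): offset=1, physical=[B,A,C,D,E,F], logical=[A,C,D,E,F,B]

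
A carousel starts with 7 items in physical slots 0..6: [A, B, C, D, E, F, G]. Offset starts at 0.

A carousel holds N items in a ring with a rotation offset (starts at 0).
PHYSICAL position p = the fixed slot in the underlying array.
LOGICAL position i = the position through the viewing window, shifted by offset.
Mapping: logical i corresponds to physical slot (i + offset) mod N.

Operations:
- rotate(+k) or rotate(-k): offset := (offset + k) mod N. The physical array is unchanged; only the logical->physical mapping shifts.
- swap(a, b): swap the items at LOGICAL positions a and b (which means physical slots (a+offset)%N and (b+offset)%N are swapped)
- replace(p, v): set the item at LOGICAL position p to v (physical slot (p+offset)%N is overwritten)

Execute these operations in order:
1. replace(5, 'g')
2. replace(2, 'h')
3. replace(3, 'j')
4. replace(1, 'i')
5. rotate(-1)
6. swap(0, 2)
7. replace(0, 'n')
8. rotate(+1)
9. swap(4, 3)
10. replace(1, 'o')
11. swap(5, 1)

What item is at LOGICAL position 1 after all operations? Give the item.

After op 1 (replace(5, 'g')): offset=0, physical=[A,B,C,D,E,g,G], logical=[A,B,C,D,E,g,G]
After op 2 (replace(2, 'h')): offset=0, physical=[A,B,h,D,E,g,G], logical=[A,B,h,D,E,g,G]
After op 3 (replace(3, 'j')): offset=0, physical=[A,B,h,j,E,g,G], logical=[A,B,h,j,E,g,G]
After op 4 (replace(1, 'i')): offset=0, physical=[A,i,h,j,E,g,G], logical=[A,i,h,j,E,g,G]
After op 5 (rotate(-1)): offset=6, physical=[A,i,h,j,E,g,G], logical=[G,A,i,h,j,E,g]
After op 6 (swap(0, 2)): offset=6, physical=[A,G,h,j,E,g,i], logical=[i,A,G,h,j,E,g]
After op 7 (replace(0, 'n')): offset=6, physical=[A,G,h,j,E,g,n], logical=[n,A,G,h,j,E,g]
After op 8 (rotate(+1)): offset=0, physical=[A,G,h,j,E,g,n], logical=[A,G,h,j,E,g,n]
After op 9 (swap(4, 3)): offset=0, physical=[A,G,h,E,j,g,n], logical=[A,G,h,E,j,g,n]
After op 10 (replace(1, 'o')): offset=0, physical=[A,o,h,E,j,g,n], logical=[A,o,h,E,j,g,n]
After op 11 (swap(5, 1)): offset=0, physical=[A,g,h,E,j,o,n], logical=[A,g,h,E,j,o,n]

Answer: g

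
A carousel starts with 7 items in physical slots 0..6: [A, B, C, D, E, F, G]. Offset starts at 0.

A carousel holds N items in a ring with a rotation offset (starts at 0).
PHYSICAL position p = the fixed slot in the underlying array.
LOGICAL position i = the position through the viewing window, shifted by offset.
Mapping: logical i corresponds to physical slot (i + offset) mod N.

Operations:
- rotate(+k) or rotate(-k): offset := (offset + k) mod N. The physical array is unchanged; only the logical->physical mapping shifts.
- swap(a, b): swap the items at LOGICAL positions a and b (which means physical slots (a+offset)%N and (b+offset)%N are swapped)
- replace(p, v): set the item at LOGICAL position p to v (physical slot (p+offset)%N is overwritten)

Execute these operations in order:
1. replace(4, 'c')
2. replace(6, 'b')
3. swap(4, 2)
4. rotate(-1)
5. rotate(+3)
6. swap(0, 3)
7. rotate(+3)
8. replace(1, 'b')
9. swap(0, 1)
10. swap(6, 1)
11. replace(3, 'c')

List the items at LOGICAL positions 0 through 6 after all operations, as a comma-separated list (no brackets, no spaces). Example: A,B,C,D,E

Answer: b,C,A,c,F,D,c

Derivation:
After op 1 (replace(4, 'c')): offset=0, physical=[A,B,C,D,c,F,G], logical=[A,B,C,D,c,F,G]
After op 2 (replace(6, 'b')): offset=0, physical=[A,B,C,D,c,F,b], logical=[A,B,C,D,c,F,b]
After op 3 (swap(4, 2)): offset=0, physical=[A,B,c,D,C,F,b], logical=[A,B,c,D,C,F,b]
After op 4 (rotate(-1)): offset=6, physical=[A,B,c,D,C,F,b], logical=[b,A,B,c,D,C,F]
After op 5 (rotate(+3)): offset=2, physical=[A,B,c,D,C,F,b], logical=[c,D,C,F,b,A,B]
After op 6 (swap(0, 3)): offset=2, physical=[A,B,F,D,C,c,b], logical=[F,D,C,c,b,A,B]
After op 7 (rotate(+3)): offset=5, physical=[A,B,F,D,C,c,b], logical=[c,b,A,B,F,D,C]
After op 8 (replace(1, 'b')): offset=5, physical=[A,B,F,D,C,c,b], logical=[c,b,A,B,F,D,C]
After op 9 (swap(0, 1)): offset=5, physical=[A,B,F,D,C,b,c], logical=[b,c,A,B,F,D,C]
After op 10 (swap(6, 1)): offset=5, physical=[A,B,F,D,c,b,C], logical=[b,C,A,B,F,D,c]
After op 11 (replace(3, 'c')): offset=5, physical=[A,c,F,D,c,b,C], logical=[b,C,A,c,F,D,c]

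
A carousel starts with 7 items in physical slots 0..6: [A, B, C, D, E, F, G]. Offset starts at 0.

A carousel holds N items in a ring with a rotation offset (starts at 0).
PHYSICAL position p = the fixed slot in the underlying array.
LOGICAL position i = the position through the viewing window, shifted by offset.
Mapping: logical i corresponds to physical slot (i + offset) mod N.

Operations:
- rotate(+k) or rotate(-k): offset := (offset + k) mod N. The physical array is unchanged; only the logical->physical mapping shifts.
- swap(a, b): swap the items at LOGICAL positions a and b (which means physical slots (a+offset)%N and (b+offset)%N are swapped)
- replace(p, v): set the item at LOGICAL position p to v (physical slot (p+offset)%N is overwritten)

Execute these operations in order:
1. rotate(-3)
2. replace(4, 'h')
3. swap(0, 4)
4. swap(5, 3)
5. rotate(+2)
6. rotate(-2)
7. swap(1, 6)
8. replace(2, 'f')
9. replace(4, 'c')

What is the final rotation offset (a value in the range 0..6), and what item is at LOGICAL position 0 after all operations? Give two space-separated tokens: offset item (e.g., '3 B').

Answer: 4 h

Derivation:
After op 1 (rotate(-3)): offset=4, physical=[A,B,C,D,E,F,G], logical=[E,F,G,A,B,C,D]
After op 2 (replace(4, 'h')): offset=4, physical=[A,h,C,D,E,F,G], logical=[E,F,G,A,h,C,D]
After op 3 (swap(0, 4)): offset=4, physical=[A,E,C,D,h,F,G], logical=[h,F,G,A,E,C,D]
After op 4 (swap(5, 3)): offset=4, physical=[C,E,A,D,h,F,G], logical=[h,F,G,C,E,A,D]
After op 5 (rotate(+2)): offset=6, physical=[C,E,A,D,h,F,G], logical=[G,C,E,A,D,h,F]
After op 6 (rotate(-2)): offset=4, physical=[C,E,A,D,h,F,G], logical=[h,F,G,C,E,A,D]
After op 7 (swap(1, 6)): offset=4, physical=[C,E,A,F,h,D,G], logical=[h,D,G,C,E,A,F]
After op 8 (replace(2, 'f')): offset=4, physical=[C,E,A,F,h,D,f], logical=[h,D,f,C,E,A,F]
After op 9 (replace(4, 'c')): offset=4, physical=[C,c,A,F,h,D,f], logical=[h,D,f,C,c,A,F]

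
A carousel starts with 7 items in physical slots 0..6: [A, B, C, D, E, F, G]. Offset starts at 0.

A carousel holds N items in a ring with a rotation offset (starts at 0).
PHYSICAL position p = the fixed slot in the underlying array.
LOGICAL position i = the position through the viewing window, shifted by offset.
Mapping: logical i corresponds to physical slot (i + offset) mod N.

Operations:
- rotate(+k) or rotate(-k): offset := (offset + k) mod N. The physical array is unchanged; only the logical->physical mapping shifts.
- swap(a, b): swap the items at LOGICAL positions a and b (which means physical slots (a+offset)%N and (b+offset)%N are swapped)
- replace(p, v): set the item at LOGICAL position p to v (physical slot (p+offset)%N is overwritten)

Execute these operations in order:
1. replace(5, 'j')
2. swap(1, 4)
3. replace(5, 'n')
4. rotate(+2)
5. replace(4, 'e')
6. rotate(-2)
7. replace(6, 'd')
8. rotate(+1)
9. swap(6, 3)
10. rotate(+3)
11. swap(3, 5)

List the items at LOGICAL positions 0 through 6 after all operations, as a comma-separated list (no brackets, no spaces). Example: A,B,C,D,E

Answer: A,n,d,C,E,B,D

Derivation:
After op 1 (replace(5, 'j')): offset=0, physical=[A,B,C,D,E,j,G], logical=[A,B,C,D,E,j,G]
After op 2 (swap(1, 4)): offset=0, physical=[A,E,C,D,B,j,G], logical=[A,E,C,D,B,j,G]
After op 3 (replace(5, 'n')): offset=0, physical=[A,E,C,D,B,n,G], logical=[A,E,C,D,B,n,G]
After op 4 (rotate(+2)): offset=2, physical=[A,E,C,D,B,n,G], logical=[C,D,B,n,G,A,E]
After op 5 (replace(4, 'e')): offset=2, physical=[A,E,C,D,B,n,e], logical=[C,D,B,n,e,A,E]
After op 6 (rotate(-2)): offset=0, physical=[A,E,C,D,B,n,e], logical=[A,E,C,D,B,n,e]
After op 7 (replace(6, 'd')): offset=0, physical=[A,E,C,D,B,n,d], logical=[A,E,C,D,B,n,d]
After op 8 (rotate(+1)): offset=1, physical=[A,E,C,D,B,n,d], logical=[E,C,D,B,n,d,A]
After op 9 (swap(6, 3)): offset=1, physical=[B,E,C,D,A,n,d], logical=[E,C,D,A,n,d,B]
After op 10 (rotate(+3)): offset=4, physical=[B,E,C,D,A,n,d], logical=[A,n,d,B,E,C,D]
After op 11 (swap(3, 5)): offset=4, physical=[C,E,B,D,A,n,d], logical=[A,n,d,C,E,B,D]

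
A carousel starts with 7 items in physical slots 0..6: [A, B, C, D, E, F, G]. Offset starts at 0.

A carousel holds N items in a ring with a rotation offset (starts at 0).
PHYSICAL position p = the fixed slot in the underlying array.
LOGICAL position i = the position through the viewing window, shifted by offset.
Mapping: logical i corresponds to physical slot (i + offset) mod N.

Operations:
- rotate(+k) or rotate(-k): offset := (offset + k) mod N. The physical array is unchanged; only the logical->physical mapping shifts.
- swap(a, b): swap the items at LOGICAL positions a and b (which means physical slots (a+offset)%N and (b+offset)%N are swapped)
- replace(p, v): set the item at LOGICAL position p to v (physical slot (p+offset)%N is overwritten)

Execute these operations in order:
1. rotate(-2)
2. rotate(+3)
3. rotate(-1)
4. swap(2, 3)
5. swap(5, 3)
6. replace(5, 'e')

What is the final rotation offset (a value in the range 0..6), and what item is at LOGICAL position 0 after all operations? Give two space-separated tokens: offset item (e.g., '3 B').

After op 1 (rotate(-2)): offset=5, physical=[A,B,C,D,E,F,G], logical=[F,G,A,B,C,D,E]
After op 2 (rotate(+3)): offset=1, physical=[A,B,C,D,E,F,G], logical=[B,C,D,E,F,G,A]
After op 3 (rotate(-1)): offset=0, physical=[A,B,C,D,E,F,G], logical=[A,B,C,D,E,F,G]
After op 4 (swap(2, 3)): offset=0, physical=[A,B,D,C,E,F,G], logical=[A,B,D,C,E,F,G]
After op 5 (swap(5, 3)): offset=0, physical=[A,B,D,F,E,C,G], logical=[A,B,D,F,E,C,G]
After op 6 (replace(5, 'e')): offset=0, physical=[A,B,D,F,E,e,G], logical=[A,B,D,F,E,e,G]

Answer: 0 A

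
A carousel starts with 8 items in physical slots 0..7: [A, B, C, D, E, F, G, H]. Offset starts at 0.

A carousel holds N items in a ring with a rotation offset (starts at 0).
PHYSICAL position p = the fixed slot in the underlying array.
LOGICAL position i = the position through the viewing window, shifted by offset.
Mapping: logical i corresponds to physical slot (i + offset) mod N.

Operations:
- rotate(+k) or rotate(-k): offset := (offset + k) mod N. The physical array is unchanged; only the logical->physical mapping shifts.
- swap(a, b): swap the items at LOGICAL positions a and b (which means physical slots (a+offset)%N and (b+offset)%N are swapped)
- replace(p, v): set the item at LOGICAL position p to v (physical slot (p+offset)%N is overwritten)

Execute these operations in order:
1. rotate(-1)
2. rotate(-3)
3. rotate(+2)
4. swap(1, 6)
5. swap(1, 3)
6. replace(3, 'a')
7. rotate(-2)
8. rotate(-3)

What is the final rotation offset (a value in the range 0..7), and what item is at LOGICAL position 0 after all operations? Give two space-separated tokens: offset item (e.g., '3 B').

Answer: 1 a

Derivation:
After op 1 (rotate(-1)): offset=7, physical=[A,B,C,D,E,F,G,H], logical=[H,A,B,C,D,E,F,G]
After op 2 (rotate(-3)): offset=4, physical=[A,B,C,D,E,F,G,H], logical=[E,F,G,H,A,B,C,D]
After op 3 (rotate(+2)): offset=6, physical=[A,B,C,D,E,F,G,H], logical=[G,H,A,B,C,D,E,F]
After op 4 (swap(1, 6)): offset=6, physical=[A,B,C,D,H,F,G,E], logical=[G,E,A,B,C,D,H,F]
After op 5 (swap(1, 3)): offset=6, physical=[A,E,C,D,H,F,G,B], logical=[G,B,A,E,C,D,H,F]
After op 6 (replace(3, 'a')): offset=6, physical=[A,a,C,D,H,F,G,B], logical=[G,B,A,a,C,D,H,F]
After op 7 (rotate(-2)): offset=4, physical=[A,a,C,D,H,F,G,B], logical=[H,F,G,B,A,a,C,D]
After op 8 (rotate(-3)): offset=1, physical=[A,a,C,D,H,F,G,B], logical=[a,C,D,H,F,G,B,A]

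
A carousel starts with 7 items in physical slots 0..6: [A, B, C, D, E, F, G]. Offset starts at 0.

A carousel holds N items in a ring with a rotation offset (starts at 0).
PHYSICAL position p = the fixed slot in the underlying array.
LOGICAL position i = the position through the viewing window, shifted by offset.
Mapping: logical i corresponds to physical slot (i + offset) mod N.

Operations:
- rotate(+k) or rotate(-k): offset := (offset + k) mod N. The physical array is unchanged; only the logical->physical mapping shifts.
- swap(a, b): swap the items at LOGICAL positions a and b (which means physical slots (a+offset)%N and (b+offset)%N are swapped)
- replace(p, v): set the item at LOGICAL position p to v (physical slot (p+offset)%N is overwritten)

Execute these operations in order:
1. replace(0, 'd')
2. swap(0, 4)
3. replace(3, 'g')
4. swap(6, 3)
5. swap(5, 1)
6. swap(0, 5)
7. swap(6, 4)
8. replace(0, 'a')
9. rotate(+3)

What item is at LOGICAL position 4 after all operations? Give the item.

After op 1 (replace(0, 'd')): offset=0, physical=[d,B,C,D,E,F,G], logical=[d,B,C,D,E,F,G]
After op 2 (swap(0, 4)): offset=0, physical=[E,B,C,D,d,F,G], logical=[E,B,C,D,d,F,G]
After op 3 (replace(3, 'g')): offset=0, physical=[E,B,C,g,d,F,G], logical=[E,B,C,g,d,F,G]
After op 4 (swap(6, 3)): offset=0, physical=[E,B,C,G,d,F,g], logical=[E,B,C,G,d,F,g]
After op 5 (swap(5, 1)): offset=0, physical=[E,F,C,G,d,B,g], logical=[E,F,C,G,d,B,g]
After op 6 (swap(0, 5)): offset=0, physical=[B,F,C,G,d,E,g], logical=[B,F,C,G,d,E,g]
After op 7 (swap(6, 4)): offset=0, physical=[B,F,C,G,g,E,d], logical=[B,F,C,G,g,E,d]
After op 8 (replace(0, 'a')): offset=0, physical=[a,F,C,G,g,E,d], logical=[a,F,C,G,g,E,d]
After op 9 (rotate(+3)): offset=3, physical=[a,F,C,G,g,E,d], logical=[G,g,E,d,a,F,C]

Answer: a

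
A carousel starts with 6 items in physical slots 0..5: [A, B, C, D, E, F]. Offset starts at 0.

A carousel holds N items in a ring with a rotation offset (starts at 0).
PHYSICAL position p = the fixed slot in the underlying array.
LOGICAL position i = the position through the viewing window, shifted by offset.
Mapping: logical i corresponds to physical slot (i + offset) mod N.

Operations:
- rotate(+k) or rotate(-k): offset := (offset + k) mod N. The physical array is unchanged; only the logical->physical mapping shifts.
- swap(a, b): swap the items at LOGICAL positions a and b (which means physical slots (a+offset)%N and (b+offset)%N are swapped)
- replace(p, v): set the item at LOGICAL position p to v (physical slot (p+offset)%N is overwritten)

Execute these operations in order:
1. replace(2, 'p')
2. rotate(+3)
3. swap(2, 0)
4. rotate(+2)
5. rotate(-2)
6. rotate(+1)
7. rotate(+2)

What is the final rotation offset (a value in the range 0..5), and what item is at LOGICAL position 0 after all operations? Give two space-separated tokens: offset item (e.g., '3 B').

After op 1 (replace(2, 'p')): offset=0, physical=[A,B,p,D,E,F], logical=[A,B,p,D,E,F]
After op 2 (rotate(+3)): offset=3, physical=[A,B,p,D,E,F], logical=[D,E,F,A,B,p]
After op 3 (swap(2, 0)): offset=3, physical=[A,B,p,F,E,D], logical=[F,E,D,A,B,p]
After op 4 (rotate(+2)): offset=5, physical=[A,B,p,F,E,D], logical=[D,A,B,p,F,E]
After op 5 (rotate(-2)): offset=3, physical=[A,B,p,F,E,D], logical=[F,E,D,A,B,p]
After op 6 (rotate(+1)): offset=4, physical=[A,B,p,F,E,D], logical=[E,D,A,B,p,F]
After op 7 (rotate(+2)): offset=0, physical=[A,B,p,F,E,D], logical=[A,B,p,F,E,D]

Answer: 0 A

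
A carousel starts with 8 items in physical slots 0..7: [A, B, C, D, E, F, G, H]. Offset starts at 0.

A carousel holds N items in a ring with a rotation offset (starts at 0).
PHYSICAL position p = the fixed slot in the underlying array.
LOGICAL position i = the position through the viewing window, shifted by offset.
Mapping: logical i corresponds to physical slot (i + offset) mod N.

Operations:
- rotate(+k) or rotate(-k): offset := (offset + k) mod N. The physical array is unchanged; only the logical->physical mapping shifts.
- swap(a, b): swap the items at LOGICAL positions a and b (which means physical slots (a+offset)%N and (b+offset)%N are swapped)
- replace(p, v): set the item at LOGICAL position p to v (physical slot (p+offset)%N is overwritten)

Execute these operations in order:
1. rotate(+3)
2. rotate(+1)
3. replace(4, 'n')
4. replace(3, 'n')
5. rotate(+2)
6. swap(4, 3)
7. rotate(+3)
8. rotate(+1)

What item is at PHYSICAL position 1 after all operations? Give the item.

After op 1 (rotate(+3)): offset=3, physical=[A,B,C,D,E,F,G,H], logical=[D,E,F,G,H,A,B,C]
After op 2 (rotate(+1)): offset=4, physical=[A,B,C,D,E,F,G,H], logical=[E,F,G,H,A,B,C,D]
After op 3 (replace(4, 'n')): offset=4, physical=[n,B,C,D,E,F,G,H], logical=[E,F,G,H,n,B,C,D]
After op 4 (replace(3, 'n')): offset=4, physical=[n,B,C,D,E,F,G,n], logical=[E,F,G,n,n,B,C,D]
After op 5 (rotate(+2)): offset=6, physical=[n,B,C,D,E,F,G,n], logical=[G,n,n,B,C,D,E,F]
After op 6 (swap(4, 3)): offset=6, physical=[n,C,B,D,E,F,G,n], logical=[G,n,n,C,B,D,E,F]
After op 7 (rotate(+3)): offset=1, physical=[n,C,B,D,E,F,G,n], logical=[C,B,D,E,F,G,n,n]
After op 8 (rotate(+1)): offset=2, physical=[n,C,B,D,E,F,G,n], logical=[B,D,E,F,G,n,n,C]

Answer: C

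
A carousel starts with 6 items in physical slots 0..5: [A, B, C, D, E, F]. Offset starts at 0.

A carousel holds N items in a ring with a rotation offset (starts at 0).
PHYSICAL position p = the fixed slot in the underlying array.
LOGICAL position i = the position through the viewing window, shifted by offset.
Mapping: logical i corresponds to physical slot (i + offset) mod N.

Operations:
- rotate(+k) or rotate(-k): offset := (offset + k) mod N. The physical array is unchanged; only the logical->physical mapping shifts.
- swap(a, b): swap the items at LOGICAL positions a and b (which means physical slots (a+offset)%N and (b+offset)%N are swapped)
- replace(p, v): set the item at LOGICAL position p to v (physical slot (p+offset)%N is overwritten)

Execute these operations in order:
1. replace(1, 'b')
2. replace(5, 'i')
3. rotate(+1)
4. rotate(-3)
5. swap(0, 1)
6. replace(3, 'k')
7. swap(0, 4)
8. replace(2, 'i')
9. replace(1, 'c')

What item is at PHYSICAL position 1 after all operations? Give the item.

After op 1 (replace(1, 'b')): offset=0, physical=[A,b,C,D,E,F], logical=[A,b,C,D,E,F]
After op 2 (replace(5, 'i')): offset=0, physical=[A,b,C,D,E,i], logical=[A,b,C,D,E,i]
After op 3 (rotate(+1)): offset=1, physical=[A,b,C,D,E,i], logical=[b,C,D,E,i,A]
After op 4 (rotate(-3)): offset=4, physical=[A,b,C,D,E,i], logical=[E,i,A,b,C,D]
After op 5 (swap(0, 1)): offset=4, physical=[A,b,C,D,i,E], logical=[i,E,A,b,C,D]
After op 6 (replace(3, 'k')): offset=4, physical=[A,k,C,D,i,E], logical=[i,E,A,k,C,D]
After op 7 (swap(0, 4)): offset=4, physical=[A,k,i,D,C,E], logical=[C,E,A,k,i,D]
After op 8 (replace(2, 'i')): offset=4, physical=[i,k,i,D,C,E], logical=[C,E,i,k,i,D]
After op 9 (replace(1, 'c')): offset=4, physical=[i,k,i,D,C,c], logical=[C,c,i,k,i,D]

Answer: k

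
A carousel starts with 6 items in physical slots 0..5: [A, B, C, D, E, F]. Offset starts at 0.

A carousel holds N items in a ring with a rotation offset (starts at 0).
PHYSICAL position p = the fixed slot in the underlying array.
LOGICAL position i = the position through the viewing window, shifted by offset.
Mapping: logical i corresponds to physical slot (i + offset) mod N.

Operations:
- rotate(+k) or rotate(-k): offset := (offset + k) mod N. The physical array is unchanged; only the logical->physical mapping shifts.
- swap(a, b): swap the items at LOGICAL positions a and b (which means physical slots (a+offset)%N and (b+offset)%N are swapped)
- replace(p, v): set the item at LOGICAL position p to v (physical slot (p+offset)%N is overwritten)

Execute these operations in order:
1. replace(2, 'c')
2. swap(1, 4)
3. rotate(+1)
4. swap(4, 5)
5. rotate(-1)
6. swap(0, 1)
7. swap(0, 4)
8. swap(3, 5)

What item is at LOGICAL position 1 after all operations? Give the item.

Answer: F

Derivation:
After op 1 (replace(2, 'c')): offset=0, physical=[A,B,c,D,E,F], logical=[A,B,c,D,E,F]
After op 2 (swap(1, 4)): offset=0, physical=[A,E,c,D,B,F], logical=[A,E,c,D,B,F]
After op 3 (rotate(+1)): offset=1, physical=[A,E,c,D,B,F], logical=[E,c,D,B,F,A]
After op 4 (swap(4, 5)): offset=1, physical=[F,E,c,D,B,A], logical=[E,c,D,B,A,F]
After op 5 (rotate(-1)): offset=0, physical=[F,E,c,D,B,A], logical=[F,E,c,D,B,A]
After op 6 (swap(0, 1)): offset=0, physical=[E,F,c,D,B,A], logical=[E,F,c,D,B,A]
After op 7 (swap(0, 4)): offset=0, physical=[B,F,c,D,E,A], logical=[B,F,c,D,E,A]
After op 8 (swap(3, 5)): offset=0, physical=[B,F,c,A,E,D], logical=[B,F,c,A,E,D]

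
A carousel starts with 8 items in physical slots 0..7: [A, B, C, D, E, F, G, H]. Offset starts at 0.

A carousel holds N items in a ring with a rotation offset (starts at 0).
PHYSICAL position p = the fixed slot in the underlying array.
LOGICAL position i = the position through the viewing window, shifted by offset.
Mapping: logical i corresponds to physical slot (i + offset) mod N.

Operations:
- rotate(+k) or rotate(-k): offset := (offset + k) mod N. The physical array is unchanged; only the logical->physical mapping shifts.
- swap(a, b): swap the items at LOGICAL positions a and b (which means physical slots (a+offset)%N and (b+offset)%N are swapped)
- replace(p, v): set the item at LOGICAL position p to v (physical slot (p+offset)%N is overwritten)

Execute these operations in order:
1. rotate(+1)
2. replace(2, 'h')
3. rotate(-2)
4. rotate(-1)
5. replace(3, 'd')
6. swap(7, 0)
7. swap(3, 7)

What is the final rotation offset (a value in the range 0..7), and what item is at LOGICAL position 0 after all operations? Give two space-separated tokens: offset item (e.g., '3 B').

Answer: 6 F

Derivation:
After op 1 (rotate(+1)): offset=1, physical=[A,B,C,D,E,F,G,H], logical=[B,C,D,E,F,G,H,A]
After op 2 (replace(2, 'h')): offset=1, physical=[A,B,C,h,E,F,G,H], logical=[B,C,h,E,F,G,H,A]
After op 3 (rotate(-2)): offset=7, physical=[A,B,C,h,E,F,G,H], logical=[H,A,B,C,h,E,F,G]
After op 4 (rotate(-1)): offset=6, physical=[A,B,C,h,E,F,G,H], logical=[G,H,A,B,C,h,E,F]
After op 5 (replace(3, 'd')): offset=6, physical=[A,d,C,h,E,F,G,H], logical=[G,H,A,d,C,h,E,F]
After op 6 (swap(7, 0)): offset=6, physical=[A,d,C,h,E,G,F,H], logical=[F,H,A,d,C,h,E,G]
After op 7 (swap(3, 7)): offset=6, physical=[A,G,C,h,E,d,F,H], logical=[F,H,A,G,C,h,E,d]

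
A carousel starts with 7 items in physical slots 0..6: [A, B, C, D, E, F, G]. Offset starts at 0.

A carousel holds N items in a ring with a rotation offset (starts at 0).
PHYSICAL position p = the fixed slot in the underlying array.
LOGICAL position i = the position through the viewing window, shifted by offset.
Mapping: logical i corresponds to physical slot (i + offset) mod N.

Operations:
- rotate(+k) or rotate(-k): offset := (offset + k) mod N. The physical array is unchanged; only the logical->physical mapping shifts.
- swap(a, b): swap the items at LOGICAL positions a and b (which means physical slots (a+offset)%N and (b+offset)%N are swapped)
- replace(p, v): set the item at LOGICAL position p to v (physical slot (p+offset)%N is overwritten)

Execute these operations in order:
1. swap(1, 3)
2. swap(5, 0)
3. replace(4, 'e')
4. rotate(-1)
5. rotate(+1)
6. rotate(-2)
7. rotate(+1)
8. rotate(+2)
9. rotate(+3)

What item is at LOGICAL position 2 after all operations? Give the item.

After op 1 (swap(1, 3)): offset=0, physical=[A,D,C,B,E,F,G], logical=[A,D,C,B,E,F,G]
After op 2 (swap(5, 0)): offset=0, physical=[F,D,C,B,E,A,G], logical=[F,D,C,B,E,A,G]
After op 3 (replace(4, 'e')): offset=0, physical=[F,D,C,B,e,A,G], logical=[F,D,C,B,e,A,G]
After op 4 (rotate(-1)): offset=6, physical=[F,D,C,B,e,A,G], logical=[G,F,D,C,B,e,A]
After op 5 (rotate(+1)): offset=0, physical=[F,D,C,B,e,A,G], logical=[F,D,C,B,e,A,G]
After op 6 (rotate(-2)): offset=5, physical=[F,D,C,B,e,A,G], logical=[A,G,F,D,C,B,e]
After op 7 (rotate(+1)): offset=6, physical=[F,D,C,B,e,A,G], logical=[G,F,D,C,B,e,A]
After op 8 (rotate(+2)): offset=1, physical=[F,D,C,B,e,A,G], logical=[D,C,B,e,A,G,F]
After op 9 (rotate(+3)): offset=4, physical=[F,D,C,B,e,A,G], logical=[e,A,G,F,D,C,B]

Answer: G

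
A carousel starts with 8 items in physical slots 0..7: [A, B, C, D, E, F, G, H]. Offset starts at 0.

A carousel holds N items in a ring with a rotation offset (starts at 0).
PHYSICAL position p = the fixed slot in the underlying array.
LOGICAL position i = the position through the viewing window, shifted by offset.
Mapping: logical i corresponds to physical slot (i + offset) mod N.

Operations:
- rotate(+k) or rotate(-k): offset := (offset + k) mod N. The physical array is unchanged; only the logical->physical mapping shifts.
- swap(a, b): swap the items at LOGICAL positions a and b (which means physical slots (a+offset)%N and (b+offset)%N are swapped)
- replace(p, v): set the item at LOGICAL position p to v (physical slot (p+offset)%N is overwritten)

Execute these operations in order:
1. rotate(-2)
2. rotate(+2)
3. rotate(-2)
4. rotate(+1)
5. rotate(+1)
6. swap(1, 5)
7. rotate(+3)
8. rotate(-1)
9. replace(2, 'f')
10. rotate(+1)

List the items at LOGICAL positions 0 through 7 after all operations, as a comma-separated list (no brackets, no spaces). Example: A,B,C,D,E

Answer: D,f,B,G,H,A,F,C

Derivation:
After op 1 (rotate(-2)): offset=6, physical=[A,B,C,D,E,F,G,H], logical=[G,H,A,B,C,D,E,F]
After op 2 (rotate(+2)): offset=0, physical=[A,B,C,D,E,F,G,H], logical=[A,B,C,D,E,F,G,H]
After op 3 (rotate(-2)): offset=6, physical=[A,B,C,D,E,F,G,H], logical=[G,H,A,B,C,D,E,F]
After op 4 (rotate(+1)): offset=7, physical=[A,B,C,D,E,F,G,H], logical=[H,A,B,C,D,E,F,G]
After op 5 (rotate(+1)): offset=0, physical=[A,B,C,D,E,F,G,H], logical=[A,B,C,D,E,F,G,H]
After op 6 (swap(1, 5)): offset=0, physical=[A,F,C,D,E,B,G,H], logical=[A,F,C,D,E,B,G,H]
After op 7 (rotate(+3)): offset=3, physical=[A,F,C,D,E,B,G,H], logical=[D,E,B,G,H,A,F,C]
After op 8 (rotate(-1)): offset=2, physical=[A,F,C,D,E,B,G,H], logical=[C,D,E,B,G,H,A,F]
After op 9 (replace(2, 'f')): offset=2, physical=[A,F,C,D,f,B,G,H], logical=[C,D,f,B,G,H,A,F]
After op 10 (rotate(+1)): offset=3, physical=[A,F,C,D,f,B,G,H], logical=[D,f,B,G,H,A,F,C]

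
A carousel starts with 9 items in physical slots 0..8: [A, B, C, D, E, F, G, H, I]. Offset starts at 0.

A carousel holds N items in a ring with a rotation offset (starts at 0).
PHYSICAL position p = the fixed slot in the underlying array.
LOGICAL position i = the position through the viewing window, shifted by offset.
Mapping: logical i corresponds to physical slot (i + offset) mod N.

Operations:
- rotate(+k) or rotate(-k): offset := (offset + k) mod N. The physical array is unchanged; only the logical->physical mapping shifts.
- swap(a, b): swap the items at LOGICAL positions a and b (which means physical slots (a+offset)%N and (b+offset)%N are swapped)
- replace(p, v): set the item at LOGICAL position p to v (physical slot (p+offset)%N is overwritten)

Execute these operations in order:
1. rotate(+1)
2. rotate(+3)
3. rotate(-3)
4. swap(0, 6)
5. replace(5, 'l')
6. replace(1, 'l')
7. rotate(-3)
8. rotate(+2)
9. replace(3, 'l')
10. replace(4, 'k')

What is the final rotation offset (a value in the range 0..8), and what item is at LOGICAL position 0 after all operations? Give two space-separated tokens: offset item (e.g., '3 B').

Answer: 0 A

Derivation:
After op 1 (rotate(+1)): offset=1, physical=[A,B,C,D,E,F,G,H,I], logical=[B,C,D,E,F,G,H,I,A]
After op 2 (rotate(+3)): offset=4, physical=[A,B,C,D,E,F,G,H,I], logical=[E,F,G,H,I,A,B,C,D]
After op 3 (rotate(-3)): offset=1, physical=[A,B,C,D,E,F,G,H,I], logical=[B,C,D,E,F,G,H,I,A]
After op 4 (swap(0, 6)): offset=1, physical=[A,H,C,D,E,F,G,B,I], logical=[H,C,D,E,F,G,B,I,A]
After op 5 (replace(5, 'l')): offset=1, physical=[A,H,C,D,E,F,l,B,I], logical=[H,C,D,E,F,l,B,I,A]
After op 6 (replace(1, 'l')): offset=1, physical=[A,H,l,D,E,F,l,B,I], logical=[H,l,D,E,F,l,B,I,A]
After op 7 (rotate(-3)): offset=7, physical=[A,H,l,D,E,F,l,B,I], logical=[B,I,A,H,l,D,E,F,l]
After op 8 (rotate(+2)): offset=0, physical=[A,H,l,D,E,F,l,B,I], logical=[A,H,l,D,E,F,l,B,I]
After op 9 (replace(3, 'l')): offset=0, physical=[A,H,l,l,E,F,l,B,I], logical=[A,H,l,l,E,F,l,B,I]
After op 10 (replace(4, 'k')): offset=0, physical=[A,H,l,l,k,F,l,B,I], logical=[A,H,l,l,k,F,l,B,I]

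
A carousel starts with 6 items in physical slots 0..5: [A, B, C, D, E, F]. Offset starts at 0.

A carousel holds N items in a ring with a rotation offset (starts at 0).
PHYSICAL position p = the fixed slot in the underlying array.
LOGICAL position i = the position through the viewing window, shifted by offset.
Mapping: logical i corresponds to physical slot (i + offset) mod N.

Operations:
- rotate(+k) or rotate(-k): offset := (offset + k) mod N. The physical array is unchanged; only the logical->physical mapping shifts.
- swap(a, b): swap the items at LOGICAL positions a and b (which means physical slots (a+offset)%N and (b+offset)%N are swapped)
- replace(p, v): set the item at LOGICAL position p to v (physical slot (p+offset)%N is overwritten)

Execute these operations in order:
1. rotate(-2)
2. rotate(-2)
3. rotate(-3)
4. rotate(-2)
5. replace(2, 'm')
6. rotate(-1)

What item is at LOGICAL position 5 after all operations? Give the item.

After op 1 (rotate(-2)): offset=4, physical=[A,B,C,D,E,F], logical=[E,F,A,B,C,D]
After op 2 (rotate(-2)): offset=2, physical=[A,B,C,D,E,F], logical=[C,D,E,F,A,B]
After op 3 (rotate(-3)): offset=5, physical=[A,B,C,D,E,F], logical=[F,A,B,C,D,E]
After op 4 (rotate(-2)): offset=3, physical=[A,B,C,D,E,F], logical=[D,E,F,A,B,C]
After op 5 (replace(2, 'm')): offset=3, physical=[A,B,C,D,E,m], logical=[D,E,m,A,B,C]
After op 6 (rotate(-1)): offset=2, physical=[A,B,C,D,E,m], logical=[C,D,E,m,A,B]

Answer: B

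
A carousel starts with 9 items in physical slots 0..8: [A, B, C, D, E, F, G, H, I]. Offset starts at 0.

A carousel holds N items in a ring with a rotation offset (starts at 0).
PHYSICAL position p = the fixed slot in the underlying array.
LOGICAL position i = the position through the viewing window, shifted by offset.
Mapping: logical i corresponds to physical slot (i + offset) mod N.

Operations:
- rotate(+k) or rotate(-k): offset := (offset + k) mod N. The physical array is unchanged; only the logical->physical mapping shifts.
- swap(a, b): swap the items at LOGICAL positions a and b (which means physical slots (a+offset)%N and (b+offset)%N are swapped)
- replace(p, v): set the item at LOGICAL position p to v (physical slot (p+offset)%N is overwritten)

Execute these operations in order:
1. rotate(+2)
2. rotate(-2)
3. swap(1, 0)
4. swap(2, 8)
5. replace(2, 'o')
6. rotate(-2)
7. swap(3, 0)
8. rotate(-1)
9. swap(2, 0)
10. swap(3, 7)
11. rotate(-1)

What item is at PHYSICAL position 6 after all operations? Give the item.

Answer: C

Derivation:
After op 1 (rotate(+2)): offset=2, physical=[A,B,C,D,E,F,G,H,I], logical=[C,D,E,F,G,H,I,A,B]
After op 2 (rotate(-2)): offset=0, physical=[A,B,C,D,E,F,G,H,I], logical=[A,B,C,D,E,F,G,H,I]
After op 3 (swap(1, 0)): offset=0, physical=[B,A,C,D,E,F,G,H,I], logical=[B,A,C,D,E,F,G,H,I]
After op 4 (swap(2, 8)): offset=0, physical=[B,A,I,D,E,F,G,H,C], logical=[B,A,I,D,E,F,G,H,C]
After op 5 (replace(2, 'o')): offset=0, physical=[B,A,o,D,E,F,G,H,C], logical=[B,A,o,D,E,F,G,H,C]
After op 6 (rotate(-2)): offset=7, physical=[B,A,o,D,E,F,G,H,C], logical=[H,C,B,A,o,D,E,F,G]
After op 7 (swap(3, 0)): offset=7, physical=[B,H,o,D,E,F,G,A,C], logical=[A,C,B,H,o,D,E,F,G]
After op 8 (rotate(-1)): offset=6, physical=[B,H,o,D,E,F,G,A,C], logical=[G,A,C,B,H,o,D,E,F]
After op 9 (swap(2, 0)): offset=6, physical=[B,H,o,D,E,F,C,A,G], logical=[C,A,G,B,H,o,D,E,F]
After op 10 (swap(3, 7)): offset=6, physical=[E,H,o,D,B,F,C,A,G], logical=[C,A,G,E,H,o,D,B,F]
After op 11 (rotate(-1)): offset=5, physical=[E,H,o,D,B,F,C,A,G], logical=[F,C,A,G,E,H,o,D,B]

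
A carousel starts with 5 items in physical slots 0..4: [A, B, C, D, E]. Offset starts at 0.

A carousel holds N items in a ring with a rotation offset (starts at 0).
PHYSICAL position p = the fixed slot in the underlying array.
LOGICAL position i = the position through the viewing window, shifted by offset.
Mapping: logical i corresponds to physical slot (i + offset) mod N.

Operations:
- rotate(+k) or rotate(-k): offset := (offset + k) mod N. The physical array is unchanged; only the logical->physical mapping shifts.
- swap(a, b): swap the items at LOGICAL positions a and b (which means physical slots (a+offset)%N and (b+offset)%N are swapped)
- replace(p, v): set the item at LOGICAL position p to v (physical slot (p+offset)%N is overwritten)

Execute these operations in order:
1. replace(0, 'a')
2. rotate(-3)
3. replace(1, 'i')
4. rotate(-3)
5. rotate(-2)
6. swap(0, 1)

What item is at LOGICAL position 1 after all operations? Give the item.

After op 1 (replace(0, 'a')): offset=0, physical=[a,B,C,D,E], logical=[a,B,C,D,E]
After op 2 (rotate(-3)): offset=2, physical=[a,B,C,D,E], logical=[C,D,E,a,B]
After op 3 (replace(1, 'i')): offset=2, physical=[a,B,C,i,E], logical=[C,i,E,a,B]
After op 4 (rotate(-3)): offset=4, physical=[a,B,C,i,E], logical=[E,a,B,C,i]
After op 5 (rotate(-2)): offset=2, physical=[a,B,C,i,E], logical=[C,i,E,a,B]
After op 6 (swap(0, 1)): offset=2, physical=[a,B,i,C,E], logical=[i,C,E,a,B]

Answer: C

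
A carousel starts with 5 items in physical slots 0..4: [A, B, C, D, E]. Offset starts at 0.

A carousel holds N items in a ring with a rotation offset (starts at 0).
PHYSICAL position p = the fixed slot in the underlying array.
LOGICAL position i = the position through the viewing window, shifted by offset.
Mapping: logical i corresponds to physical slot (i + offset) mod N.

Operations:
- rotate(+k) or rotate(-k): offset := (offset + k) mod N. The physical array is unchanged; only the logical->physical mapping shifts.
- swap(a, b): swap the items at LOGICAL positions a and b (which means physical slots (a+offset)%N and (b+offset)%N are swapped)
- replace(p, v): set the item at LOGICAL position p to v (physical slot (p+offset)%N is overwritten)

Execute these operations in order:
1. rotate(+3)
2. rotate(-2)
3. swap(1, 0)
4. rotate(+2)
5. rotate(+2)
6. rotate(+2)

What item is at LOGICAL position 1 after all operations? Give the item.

After op 1 (rotate(+3)): offset=3, physical=[A,B,C,D,E], logical=[D,E,A,B,C]
After op 2 (rotate(-2)): offset=1, physical=[A,B,C,D,E], logical=[B,C,D,E,A]
After op 3 (swap(1, 0)): offset=1, physical=[A,C,B,D,E], logical=[C,B,D,E,A]
After op 4 (rotate(+2)): offset=3, physical=[A,C,B,D,E], logical=[D,E,A,C,B]
After op 5 (rotate(+2)): offset=0, physical=[A,C,B,D,E], logical=[A,C,B,D,E]
After op 6 (rotate(+2)): offset=2, physical=[A,C,B,D,E], logical=[B,D,E,A,C]

Answer: D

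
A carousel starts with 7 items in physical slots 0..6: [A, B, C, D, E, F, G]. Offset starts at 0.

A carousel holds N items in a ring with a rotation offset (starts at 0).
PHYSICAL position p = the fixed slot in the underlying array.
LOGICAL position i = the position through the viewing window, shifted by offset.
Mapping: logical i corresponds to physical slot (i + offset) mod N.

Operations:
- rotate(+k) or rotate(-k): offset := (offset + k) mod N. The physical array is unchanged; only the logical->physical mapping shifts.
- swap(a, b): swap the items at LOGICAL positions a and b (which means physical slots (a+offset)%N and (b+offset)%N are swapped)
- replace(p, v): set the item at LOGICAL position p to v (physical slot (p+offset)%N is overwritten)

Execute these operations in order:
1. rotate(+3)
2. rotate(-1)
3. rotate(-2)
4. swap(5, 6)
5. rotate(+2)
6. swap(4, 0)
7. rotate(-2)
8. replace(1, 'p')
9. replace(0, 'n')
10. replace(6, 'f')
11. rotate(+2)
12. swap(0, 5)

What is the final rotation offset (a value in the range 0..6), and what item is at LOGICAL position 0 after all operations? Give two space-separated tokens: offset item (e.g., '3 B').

Answer: 2 n

Derivation:
After op 1 (rotate(+3)): offset=3, physical=[A,B,C,D,E,F,G], logical=[D,E,F,G,A,B,C]
After op 2 (rotate(-1)): offset=2, physical=[A,B,C,D,E,F,G], logical=[C,D,E,F,G,A,B]
After op 3 (rotate(-2)): offset=0, physical=[A,B,C,D,E,F,G], logical=[A,B,C,D,E,F,G]
After op 4 (swap(5, 6)): offset=0, physical=[A,B,C,D,E,G,F], logical=[A,B,C,D,E,G,F]
After op 5 (rotate(+2)): offset=2, physical=[A,B,C,D,E,G,F], logical=[C,D,E,G,F,A,B]
After op 6 (swap(4, 0)): offset=2, physical=[A,B,F,D,E,G,C], logical=[F,D,E,G,C,A,B]
After op 7 (rotate(-2)): offset=0, physical=[A,B,F,D,E,G,C], logical=[A,B,F,D,E,G,C]
After op 8 (replace(1, 'p')): offset=0, physical=[A,p,F,D,E,G,C], logical=[A,p,F,D,E,G,C]
After op 9 (replace(0, 'n')): offset=0, physical=[n,p,F,D,E,G,C], logical=[n,p,F,D,E,G,C]
After op 10 (replace(6, 'f')): offset=0, physical=[n,p,F,D,E,G,f], logical=[n,p,F,D,E,G,f]
After op 11 (rotate(+2)): offset=2, physical=[n,p,F,D,E,G,f], logical=[F,D,E,G,f,n,p]
After op 12 (swap(0, 5)): offset=2, physical=[F,p,n,D,E,G,f], logical=[n,D,E,G,f,F,p]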